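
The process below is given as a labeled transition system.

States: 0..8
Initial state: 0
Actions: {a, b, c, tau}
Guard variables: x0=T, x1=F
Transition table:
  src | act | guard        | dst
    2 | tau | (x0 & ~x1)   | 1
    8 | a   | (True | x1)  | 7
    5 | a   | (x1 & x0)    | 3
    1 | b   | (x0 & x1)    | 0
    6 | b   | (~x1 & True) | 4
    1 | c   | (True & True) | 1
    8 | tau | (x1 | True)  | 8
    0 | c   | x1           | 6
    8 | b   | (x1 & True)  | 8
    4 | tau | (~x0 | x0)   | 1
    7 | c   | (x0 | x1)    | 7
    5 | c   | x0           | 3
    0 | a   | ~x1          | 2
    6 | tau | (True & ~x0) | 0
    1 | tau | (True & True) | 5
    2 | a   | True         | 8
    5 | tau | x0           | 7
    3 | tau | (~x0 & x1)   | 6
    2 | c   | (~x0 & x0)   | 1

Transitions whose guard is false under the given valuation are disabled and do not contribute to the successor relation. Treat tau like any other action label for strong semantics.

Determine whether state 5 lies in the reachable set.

Answer: REACHABLE

Analysis:
12 transition(s) survive guard evaluation.
Layer 0: {0}
Layer 1: {2}  now seen {0,2}
Layer 2: {1,8}  now seen {0,1,2,8}
Layer 3: {5,7}  now seen {0,1,2,5,7,8}
Layer 4: {3}  now seen {0,1,2,3,5,7,8}
R = {0,1,2,3,5,7,8}
Path to 5: a·tau·tau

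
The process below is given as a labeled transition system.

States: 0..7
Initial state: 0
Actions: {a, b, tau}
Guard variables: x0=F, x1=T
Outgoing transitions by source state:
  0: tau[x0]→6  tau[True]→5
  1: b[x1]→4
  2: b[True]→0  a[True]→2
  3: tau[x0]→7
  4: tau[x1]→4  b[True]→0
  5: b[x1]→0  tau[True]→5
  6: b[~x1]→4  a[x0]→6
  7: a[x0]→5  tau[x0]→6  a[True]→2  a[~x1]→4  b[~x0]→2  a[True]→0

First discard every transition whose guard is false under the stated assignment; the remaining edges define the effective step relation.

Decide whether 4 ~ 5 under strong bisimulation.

Bisimulation quotient by refinement:
  π0 = {{0,1,2,3,4,5,6,7}}
  π1 = {{0},{1},{2,7},{3,6},{4,5}}
  π2 = {{0},{1},{2},{3,6},{4,5},{7}}
stable after 3 split(s): 6 block(s)
class of 4: {4,5}; class of 5: {4,5}

Answer: BISIMILAR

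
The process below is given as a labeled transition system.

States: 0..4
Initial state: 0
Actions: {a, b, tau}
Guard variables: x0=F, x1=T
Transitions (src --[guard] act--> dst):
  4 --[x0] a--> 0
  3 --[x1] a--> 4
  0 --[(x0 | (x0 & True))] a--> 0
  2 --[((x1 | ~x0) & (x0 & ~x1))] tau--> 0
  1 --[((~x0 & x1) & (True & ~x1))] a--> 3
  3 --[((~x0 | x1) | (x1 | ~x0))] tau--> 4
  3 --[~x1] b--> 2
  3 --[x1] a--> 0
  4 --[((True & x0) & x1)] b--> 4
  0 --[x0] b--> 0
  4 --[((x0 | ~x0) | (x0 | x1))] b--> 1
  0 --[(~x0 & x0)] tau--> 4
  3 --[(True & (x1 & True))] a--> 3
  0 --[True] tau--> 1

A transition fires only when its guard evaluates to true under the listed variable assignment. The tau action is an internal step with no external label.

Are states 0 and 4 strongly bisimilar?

Answer: NOT BISIMILAR

Trace:
Refine partition for ~:
  P[0] = {{0,1,2,3,4}}
  P[1] = {{0},{1,2},{3},{4}}
stable after 2 split(s): 4 block(s)
class of 0: {0}; class of 4: {4}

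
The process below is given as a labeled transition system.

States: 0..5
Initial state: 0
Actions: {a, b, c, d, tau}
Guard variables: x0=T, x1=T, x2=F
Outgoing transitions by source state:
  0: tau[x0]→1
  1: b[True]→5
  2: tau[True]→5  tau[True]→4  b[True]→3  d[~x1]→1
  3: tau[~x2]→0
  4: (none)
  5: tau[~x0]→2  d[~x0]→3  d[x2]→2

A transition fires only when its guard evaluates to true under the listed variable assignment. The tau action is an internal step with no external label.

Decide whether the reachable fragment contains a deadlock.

Answer: DEADLOCK at state 5

Working:
Reachable = {0,1,5}
  0: tau→1  [1 out]
  1: b→5  [1 out]
  5: ∅  [STUCK]
trace reaching 5: tau·b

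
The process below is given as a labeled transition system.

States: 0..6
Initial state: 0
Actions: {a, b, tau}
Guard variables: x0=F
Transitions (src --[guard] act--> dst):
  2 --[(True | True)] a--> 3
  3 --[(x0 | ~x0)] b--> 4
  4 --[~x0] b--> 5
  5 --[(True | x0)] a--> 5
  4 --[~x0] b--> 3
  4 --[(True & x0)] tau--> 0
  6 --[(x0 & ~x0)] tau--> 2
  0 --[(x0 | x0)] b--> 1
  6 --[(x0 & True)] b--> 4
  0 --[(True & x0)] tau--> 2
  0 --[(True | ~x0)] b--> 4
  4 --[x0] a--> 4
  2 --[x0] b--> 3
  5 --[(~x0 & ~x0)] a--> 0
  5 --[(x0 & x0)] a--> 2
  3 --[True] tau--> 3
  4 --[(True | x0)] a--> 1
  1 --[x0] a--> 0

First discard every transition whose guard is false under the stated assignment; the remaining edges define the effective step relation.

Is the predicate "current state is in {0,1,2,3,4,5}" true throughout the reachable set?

Answer: INVARIANT HOLDS

Analysis:
Allowed set {0,1,2,3,4,5}
R = {0,1,3,4,5}
  0: ✓
  1: ✓
  3: ✓
  4: ✓
  5: ✓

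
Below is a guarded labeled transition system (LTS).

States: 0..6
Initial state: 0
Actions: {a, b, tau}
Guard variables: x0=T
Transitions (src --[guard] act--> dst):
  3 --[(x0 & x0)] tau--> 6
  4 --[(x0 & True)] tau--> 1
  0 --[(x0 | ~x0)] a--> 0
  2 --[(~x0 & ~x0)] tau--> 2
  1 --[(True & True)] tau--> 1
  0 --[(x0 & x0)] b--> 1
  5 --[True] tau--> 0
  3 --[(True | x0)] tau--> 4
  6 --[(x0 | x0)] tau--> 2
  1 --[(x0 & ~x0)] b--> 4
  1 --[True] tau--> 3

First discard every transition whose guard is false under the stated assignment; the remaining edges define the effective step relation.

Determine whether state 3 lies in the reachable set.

Answer: REACHABLE

Analysis:
After dropping false guards: 9 live edges.
depth 0: {0}
depth 1: {1}  total {0,1}
depth 2: {3}  total {0,1,3}
depth 3: {4,6}  total {0,1,3,4,6}
depth 4: {2}  total {0,1,2,3,4,6}
Reachable = {0,1,2,3,4,6}
witness 3: b·tau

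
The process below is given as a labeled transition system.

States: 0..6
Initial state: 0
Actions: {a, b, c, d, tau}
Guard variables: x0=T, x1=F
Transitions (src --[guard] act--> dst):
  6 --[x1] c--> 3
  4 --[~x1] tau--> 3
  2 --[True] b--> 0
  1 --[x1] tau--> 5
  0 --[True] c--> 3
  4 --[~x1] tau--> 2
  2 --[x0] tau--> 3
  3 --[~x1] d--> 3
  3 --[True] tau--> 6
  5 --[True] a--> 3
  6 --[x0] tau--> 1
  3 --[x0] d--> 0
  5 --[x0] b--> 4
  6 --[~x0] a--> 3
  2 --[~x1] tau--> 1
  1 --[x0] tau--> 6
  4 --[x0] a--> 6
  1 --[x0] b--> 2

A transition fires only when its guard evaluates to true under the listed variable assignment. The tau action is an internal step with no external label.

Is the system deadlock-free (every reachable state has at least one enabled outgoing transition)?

Answer: DEADLOCK-FREE

Working:
Reach set: {0,1,2,3,6}
  0: c→3  [1 exit(s)]
  1: b→2  tau→6  [2 exit(s)]
  2: b→0  tau→1  tau→3  [3 exit(s)]
  3: d→0  d→3  tau→6  [3 exit(s)]
  6: tau→1  [1 exit(s)]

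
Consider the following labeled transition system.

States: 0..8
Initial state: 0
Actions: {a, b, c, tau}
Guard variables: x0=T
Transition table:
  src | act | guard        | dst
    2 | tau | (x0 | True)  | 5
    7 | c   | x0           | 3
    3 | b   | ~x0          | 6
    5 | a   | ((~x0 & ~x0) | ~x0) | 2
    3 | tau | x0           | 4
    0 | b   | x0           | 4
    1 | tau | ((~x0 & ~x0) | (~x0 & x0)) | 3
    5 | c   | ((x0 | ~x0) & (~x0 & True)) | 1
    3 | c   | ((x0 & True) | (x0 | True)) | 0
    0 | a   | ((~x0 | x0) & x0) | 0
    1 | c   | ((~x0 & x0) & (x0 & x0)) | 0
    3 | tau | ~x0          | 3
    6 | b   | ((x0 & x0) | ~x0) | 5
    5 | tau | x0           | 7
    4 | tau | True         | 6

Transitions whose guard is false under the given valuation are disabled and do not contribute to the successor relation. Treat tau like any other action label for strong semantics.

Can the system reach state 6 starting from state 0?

Guard filter leaves 9 enabled edge(s).
L0 = {0}
L1 = {4}  now seen {0,4}
L2 = {6}  now seen {0,4,6}
L3 = {5}  now seen {0,4,5,6}
L4 = {7}  now seen {0,4,5,6,7}
L5 = {3}  now seen {0,3,4,5,6,7}
Reach set: {0,3,4,5,6,7}
Path to 6: b·tau

Answer: REACHABLE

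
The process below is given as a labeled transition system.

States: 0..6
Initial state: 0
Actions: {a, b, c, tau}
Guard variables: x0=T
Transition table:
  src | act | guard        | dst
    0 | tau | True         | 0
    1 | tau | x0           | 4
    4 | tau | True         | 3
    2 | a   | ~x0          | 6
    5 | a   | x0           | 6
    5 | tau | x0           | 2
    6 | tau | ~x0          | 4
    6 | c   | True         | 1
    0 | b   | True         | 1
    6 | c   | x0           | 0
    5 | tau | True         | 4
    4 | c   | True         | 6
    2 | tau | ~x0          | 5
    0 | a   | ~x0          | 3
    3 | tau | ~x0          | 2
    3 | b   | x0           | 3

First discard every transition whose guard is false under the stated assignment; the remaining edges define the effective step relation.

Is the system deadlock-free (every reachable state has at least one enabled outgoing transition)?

Reachable = {0,1,3,4,6}
  0: b→1  tau→0  [deg 2]
  1: tau→4  [deg 1]
  3: b→3  [deg 1]
  4: c→6  tau→3  [deg 2]
  6: c→0  c→1  [deg 2]

Answer: DEADLOCK-FREE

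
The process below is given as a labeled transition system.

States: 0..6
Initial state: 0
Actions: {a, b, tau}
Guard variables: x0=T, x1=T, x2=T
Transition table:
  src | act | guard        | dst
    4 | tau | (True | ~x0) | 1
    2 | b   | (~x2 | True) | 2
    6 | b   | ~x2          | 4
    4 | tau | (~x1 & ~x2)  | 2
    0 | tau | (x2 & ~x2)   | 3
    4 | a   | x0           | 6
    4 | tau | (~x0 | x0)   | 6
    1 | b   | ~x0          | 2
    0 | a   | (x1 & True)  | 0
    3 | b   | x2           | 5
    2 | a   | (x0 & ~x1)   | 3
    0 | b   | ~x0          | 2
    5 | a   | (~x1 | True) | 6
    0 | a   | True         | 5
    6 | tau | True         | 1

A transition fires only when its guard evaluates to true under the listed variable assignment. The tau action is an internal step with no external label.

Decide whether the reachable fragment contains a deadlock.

Answer: DEADLOCK at state 1

Trace:
Reachable = {0,1,5,6}
  0: a→0  a→5  [2 exit(s)]
  1: ∅  [STUCK]
  5: a→6  [1 exit(s)]
  6: tau→1  [1 exit(s)]
trace reaching 1: a·a·tau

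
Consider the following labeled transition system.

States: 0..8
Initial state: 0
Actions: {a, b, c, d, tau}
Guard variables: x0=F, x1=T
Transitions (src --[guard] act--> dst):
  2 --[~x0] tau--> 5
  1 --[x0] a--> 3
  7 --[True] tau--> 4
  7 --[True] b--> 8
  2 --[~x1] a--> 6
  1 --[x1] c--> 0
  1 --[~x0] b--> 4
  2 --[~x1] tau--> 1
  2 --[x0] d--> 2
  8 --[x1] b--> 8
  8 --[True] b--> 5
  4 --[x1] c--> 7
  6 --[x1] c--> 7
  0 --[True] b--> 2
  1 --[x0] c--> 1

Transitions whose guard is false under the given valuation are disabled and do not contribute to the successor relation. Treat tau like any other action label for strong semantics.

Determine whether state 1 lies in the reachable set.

Guard filter leaves 10 enabled edge(s).
L0 = {0}
L1 = {2}  cumulative {0,2}
L2 = {5}  cumulative {0,2,5}
R = {0,2,5}

Answer: UNREACHABLE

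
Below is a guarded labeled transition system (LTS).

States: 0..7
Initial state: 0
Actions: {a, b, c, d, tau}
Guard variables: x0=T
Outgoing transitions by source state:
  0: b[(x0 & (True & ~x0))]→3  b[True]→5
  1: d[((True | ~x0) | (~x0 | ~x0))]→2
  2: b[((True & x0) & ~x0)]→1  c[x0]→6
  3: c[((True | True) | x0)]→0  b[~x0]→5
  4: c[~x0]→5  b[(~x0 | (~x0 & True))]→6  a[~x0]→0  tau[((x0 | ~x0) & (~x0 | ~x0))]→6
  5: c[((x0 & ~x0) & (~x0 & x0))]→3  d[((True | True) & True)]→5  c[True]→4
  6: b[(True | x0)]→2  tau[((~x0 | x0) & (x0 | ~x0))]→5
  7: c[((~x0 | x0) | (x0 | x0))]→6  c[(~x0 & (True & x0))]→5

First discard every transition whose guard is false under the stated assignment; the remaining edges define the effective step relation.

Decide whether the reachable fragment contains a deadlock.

Answer: DEADLOCK at state 4

Trace:
Reachable = {0,4,5}
  0: b→5  [deg 1]
  4: ∅  [deadlock]
  5: c→4  d→5  [deg 2]
witness 4: b·c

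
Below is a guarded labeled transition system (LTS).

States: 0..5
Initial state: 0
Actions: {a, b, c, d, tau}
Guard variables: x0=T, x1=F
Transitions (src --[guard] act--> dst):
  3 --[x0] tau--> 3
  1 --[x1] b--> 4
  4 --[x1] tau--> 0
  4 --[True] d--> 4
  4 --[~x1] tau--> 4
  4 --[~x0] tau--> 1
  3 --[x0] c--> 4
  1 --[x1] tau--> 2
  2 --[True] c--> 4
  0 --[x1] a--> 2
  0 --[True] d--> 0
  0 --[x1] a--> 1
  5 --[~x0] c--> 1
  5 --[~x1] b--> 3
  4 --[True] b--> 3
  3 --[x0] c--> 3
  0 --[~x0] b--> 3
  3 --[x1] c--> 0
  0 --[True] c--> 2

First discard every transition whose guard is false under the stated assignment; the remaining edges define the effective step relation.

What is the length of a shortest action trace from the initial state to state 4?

Answer: 2

Working:
Layered search for 4:
  Layer 0: {0}
  Layer 1: {2}
  Layer 2: {4}
depth(4)=2, e.g. c·c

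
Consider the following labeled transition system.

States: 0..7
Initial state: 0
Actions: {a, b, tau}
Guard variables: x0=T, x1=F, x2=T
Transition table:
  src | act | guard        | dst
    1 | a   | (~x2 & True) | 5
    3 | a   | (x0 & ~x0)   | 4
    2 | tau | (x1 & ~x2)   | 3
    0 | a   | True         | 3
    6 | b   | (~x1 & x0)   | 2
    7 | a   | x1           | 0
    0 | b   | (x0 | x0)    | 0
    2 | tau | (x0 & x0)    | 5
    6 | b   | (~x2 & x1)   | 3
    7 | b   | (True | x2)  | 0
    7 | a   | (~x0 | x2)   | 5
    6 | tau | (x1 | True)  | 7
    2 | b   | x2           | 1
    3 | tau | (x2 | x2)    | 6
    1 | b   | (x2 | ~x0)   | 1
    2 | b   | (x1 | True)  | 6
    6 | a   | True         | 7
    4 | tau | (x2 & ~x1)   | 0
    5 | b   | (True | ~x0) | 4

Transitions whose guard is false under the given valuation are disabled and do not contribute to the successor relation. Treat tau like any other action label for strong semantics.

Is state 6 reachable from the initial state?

Answer: REACHABLE

Analysis:
After dropping false guards: 14 live edges.
Layer 0: {0}
Layer 1: {3}  cumulative {0,3}
Layer 2: {6}  cumulative {0,3,6}
Layer 3: {2,7}  cumulative {0,2,3,6,7}
Layer 4: {1,5}  cumulative {0,1,2,3,5,6,7}
Layer 5: {4}  cumulative {0,1,2,3,4,5,6,7}
Reach set: {0,1,2,3,4,5,6,7}
trace reaching 6: a·tau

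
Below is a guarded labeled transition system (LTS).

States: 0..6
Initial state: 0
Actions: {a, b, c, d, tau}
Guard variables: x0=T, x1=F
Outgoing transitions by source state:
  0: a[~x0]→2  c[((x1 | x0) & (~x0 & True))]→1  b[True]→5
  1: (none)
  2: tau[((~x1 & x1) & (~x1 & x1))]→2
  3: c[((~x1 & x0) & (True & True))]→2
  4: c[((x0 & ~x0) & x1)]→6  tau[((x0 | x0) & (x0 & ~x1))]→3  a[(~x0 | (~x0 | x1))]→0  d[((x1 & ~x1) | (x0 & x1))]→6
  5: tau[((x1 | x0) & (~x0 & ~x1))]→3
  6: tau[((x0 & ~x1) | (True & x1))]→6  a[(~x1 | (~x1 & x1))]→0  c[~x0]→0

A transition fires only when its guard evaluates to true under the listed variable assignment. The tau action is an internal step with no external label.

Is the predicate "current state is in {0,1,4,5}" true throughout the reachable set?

Answer: INVARIANT HOLDS

Working:
Allowed set {0,1,4,5}
R = {0,5}
  0: ok
  5: ok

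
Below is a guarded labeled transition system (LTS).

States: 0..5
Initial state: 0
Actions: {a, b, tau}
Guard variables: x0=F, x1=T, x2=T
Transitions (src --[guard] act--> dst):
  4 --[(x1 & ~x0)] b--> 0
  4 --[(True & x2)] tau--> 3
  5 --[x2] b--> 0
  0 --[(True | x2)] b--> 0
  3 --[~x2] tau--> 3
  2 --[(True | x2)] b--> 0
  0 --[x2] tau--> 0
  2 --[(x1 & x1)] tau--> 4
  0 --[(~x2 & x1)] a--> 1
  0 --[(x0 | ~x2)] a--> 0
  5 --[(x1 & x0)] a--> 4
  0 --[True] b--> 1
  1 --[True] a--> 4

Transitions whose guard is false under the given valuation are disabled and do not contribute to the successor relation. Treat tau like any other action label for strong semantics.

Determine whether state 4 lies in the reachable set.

Answer: REACHABLE

Working:
9 transition(s) survive guard evaluation.
Layer 0: {0}
Layer 1: {1}  total {0,1}
Layer 2: {4}  total {0,1,4}
Layer 3: {3}  total {0,1,3,4}
R = {0,1,3,4}
Path to 4: b·a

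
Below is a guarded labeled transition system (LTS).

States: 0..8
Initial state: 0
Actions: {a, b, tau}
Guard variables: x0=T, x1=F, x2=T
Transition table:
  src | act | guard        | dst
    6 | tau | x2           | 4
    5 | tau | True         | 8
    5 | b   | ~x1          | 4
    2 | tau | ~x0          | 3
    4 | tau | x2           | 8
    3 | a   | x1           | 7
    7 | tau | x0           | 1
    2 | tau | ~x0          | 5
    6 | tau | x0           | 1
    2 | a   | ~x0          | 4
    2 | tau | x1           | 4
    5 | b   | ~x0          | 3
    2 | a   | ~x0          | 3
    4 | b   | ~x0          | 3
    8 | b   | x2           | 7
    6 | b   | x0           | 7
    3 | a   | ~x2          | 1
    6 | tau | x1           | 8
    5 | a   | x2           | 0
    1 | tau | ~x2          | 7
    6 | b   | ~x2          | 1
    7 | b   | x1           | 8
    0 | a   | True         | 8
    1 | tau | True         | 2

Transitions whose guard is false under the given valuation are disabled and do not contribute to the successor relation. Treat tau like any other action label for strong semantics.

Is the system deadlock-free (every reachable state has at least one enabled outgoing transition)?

Answer: DEADLOCK at state 2

Trace:
Reach set: {0,1,2,7,8}
  0: a→8  [1 out]
  1: tau→2  [1 out]
  2: ∅  [deadlock]
  7: tau→1  [1 out]
  8: b→7  [1 out]
trace reaching 2: a·b·tau·tau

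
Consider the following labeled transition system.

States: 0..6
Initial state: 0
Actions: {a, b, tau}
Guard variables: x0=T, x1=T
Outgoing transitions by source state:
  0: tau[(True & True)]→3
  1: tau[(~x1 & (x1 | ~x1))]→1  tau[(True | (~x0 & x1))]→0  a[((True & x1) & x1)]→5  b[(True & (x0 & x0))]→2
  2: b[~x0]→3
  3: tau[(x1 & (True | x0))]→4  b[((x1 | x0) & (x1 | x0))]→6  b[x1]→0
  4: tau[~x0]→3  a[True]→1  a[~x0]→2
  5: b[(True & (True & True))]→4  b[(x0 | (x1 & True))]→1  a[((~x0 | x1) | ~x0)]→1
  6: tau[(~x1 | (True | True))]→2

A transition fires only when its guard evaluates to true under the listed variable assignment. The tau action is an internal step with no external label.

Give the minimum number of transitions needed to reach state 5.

Answer: 4

Working:
Breadth-first toward 5:
  L0 = {0}
  L1 = {3}
  L2 = {4,6}
  L3 = {1,2}
  L4 = {5}
5 enters at depth 4; path tau·tau·a·a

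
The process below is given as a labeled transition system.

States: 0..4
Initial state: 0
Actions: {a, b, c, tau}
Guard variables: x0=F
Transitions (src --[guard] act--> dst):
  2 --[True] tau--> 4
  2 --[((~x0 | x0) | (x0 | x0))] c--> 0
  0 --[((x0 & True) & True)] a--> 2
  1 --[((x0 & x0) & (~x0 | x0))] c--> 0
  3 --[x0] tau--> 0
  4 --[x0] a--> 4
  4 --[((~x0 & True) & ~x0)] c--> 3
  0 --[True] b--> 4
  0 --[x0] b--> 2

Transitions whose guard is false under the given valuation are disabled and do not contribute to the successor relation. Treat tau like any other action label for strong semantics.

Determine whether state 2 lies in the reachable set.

Answer: UNREACHABLE

Analysis:
After dropping false guards: 4 live edges.
L0 = {0}
L1 = {4}  now seen {0,4}
L2 = {3}  now seen {0,3,4}
R = {0,3,4}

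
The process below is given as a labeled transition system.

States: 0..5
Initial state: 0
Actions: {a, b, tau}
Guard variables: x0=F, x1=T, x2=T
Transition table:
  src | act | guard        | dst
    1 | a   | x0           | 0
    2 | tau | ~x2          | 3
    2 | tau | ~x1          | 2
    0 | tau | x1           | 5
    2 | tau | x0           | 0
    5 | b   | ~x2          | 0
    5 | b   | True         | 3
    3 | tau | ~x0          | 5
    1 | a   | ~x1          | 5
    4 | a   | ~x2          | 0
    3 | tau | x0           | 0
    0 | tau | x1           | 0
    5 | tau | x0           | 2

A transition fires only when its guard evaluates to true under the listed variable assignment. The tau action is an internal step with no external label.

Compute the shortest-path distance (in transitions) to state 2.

Breadth-first toward 2:
  L0 = {0}
  L1 = {5}
  L2 = {3}
2 never appears.

Answer: UNREACHABLE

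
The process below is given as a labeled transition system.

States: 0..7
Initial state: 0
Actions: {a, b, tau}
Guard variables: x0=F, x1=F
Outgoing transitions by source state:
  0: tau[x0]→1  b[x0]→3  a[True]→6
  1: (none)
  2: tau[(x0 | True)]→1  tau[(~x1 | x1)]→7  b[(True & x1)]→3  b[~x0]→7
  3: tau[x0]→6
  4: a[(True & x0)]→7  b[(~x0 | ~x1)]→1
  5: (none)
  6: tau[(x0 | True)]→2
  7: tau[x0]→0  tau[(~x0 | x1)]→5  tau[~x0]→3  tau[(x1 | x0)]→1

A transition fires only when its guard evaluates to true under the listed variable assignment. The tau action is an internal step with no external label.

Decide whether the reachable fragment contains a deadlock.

Answer: DEADLOCK at state 1

Working:
R = {0,1,2,3,5,6,7}
  0: a→6  [deg 1]
  1: ∅  [STUCK]
  2: b→7  tau→1  tau→7  [deg 3]
  3: ∅  [STUCK]
  5: ∅  [STUCK]
  6: tau→2  [deg 1]
  7: tau→3  tau→5  [deg 2]
witness 1: a·tau·tau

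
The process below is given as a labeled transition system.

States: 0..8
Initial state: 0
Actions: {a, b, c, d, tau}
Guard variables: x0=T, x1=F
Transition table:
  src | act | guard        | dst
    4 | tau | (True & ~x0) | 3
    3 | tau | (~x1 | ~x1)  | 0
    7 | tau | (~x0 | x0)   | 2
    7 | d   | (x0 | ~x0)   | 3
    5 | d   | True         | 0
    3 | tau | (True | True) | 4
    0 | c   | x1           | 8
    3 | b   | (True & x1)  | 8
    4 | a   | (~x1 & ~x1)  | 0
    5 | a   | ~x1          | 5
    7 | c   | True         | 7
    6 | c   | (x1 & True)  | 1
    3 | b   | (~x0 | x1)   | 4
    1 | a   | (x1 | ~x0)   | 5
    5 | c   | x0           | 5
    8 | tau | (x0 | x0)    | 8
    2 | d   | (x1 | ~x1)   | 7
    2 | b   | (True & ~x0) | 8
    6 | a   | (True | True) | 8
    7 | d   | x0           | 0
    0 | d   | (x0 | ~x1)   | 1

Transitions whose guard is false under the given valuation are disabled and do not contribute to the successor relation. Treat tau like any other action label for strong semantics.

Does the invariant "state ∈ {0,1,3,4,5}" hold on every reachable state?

Answer: INVARIANT HOLDS

Trace:
Allowed set {0,1,3,4,5}
Reachable = {0,1}
  0: ok
  1: ok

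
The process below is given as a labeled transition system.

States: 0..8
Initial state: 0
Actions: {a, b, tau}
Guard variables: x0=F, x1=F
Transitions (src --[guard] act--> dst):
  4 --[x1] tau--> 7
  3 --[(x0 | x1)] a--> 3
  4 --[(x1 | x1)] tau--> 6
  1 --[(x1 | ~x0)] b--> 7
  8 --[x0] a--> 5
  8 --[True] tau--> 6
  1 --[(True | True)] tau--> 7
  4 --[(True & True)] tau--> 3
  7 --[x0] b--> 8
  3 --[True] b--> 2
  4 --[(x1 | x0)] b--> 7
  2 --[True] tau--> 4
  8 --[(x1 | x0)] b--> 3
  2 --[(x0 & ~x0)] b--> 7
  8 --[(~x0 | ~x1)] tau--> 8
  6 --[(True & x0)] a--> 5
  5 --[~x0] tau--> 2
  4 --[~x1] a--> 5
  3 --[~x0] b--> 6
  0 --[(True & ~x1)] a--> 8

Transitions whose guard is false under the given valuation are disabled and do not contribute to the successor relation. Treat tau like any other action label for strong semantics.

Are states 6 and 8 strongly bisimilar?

Compute ~ classes (split until stable):
  π0 = {{0,1,2,3,4,5,6,7,8}}
  π1 = {{0},{1},{2,5,8},{3},{4},{6,7}}
  π2 = {{0},{1},{2},{3},{4},{5},{6,7},{8}}
stable after 3 split(s): 8 block(s)
[6]={6,7}  [8]={8}

Answer: NOT BISIMILAR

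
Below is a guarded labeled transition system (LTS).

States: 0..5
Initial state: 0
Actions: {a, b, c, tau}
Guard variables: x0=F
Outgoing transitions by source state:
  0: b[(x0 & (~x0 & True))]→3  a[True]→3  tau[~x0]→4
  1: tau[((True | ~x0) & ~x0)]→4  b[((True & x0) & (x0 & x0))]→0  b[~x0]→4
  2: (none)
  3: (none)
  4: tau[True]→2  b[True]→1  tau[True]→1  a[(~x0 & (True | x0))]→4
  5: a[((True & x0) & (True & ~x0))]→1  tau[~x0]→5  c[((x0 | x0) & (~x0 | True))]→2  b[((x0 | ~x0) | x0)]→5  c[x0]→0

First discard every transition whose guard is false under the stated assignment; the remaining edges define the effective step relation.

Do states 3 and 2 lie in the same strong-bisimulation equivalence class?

Compute ~ classes (split until stable):
  P[0] = {{0,1,2,3,4,5}}
  P[1] = {{0},{1,5},{2,3},{4}}
  P[2] = {{0},{1},{2,3},{4},{5}}
5 equivalence class(es) (converged in 3)
class of 3: {2,3}; class of 2: {2,3}

Answer: BISIMILAR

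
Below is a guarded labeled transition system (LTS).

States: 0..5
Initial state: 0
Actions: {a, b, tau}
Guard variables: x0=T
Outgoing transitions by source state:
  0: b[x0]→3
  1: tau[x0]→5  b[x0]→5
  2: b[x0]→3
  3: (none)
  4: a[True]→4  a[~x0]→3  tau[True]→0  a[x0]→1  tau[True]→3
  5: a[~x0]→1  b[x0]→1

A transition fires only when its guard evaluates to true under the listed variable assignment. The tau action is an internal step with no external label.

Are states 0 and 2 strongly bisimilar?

Refine partition for ~:
  P[0] = {{0,1,2,3,4,5}}
  P[1] = {{0,2,5},{1},{3},{4}}
  P[2] = {{0,2},{1},{3},{4},{5}}
5 equivalence class(es) (converged in 3)
[0]={0,2}  [2]={0,2}

Answer: BISIMILAR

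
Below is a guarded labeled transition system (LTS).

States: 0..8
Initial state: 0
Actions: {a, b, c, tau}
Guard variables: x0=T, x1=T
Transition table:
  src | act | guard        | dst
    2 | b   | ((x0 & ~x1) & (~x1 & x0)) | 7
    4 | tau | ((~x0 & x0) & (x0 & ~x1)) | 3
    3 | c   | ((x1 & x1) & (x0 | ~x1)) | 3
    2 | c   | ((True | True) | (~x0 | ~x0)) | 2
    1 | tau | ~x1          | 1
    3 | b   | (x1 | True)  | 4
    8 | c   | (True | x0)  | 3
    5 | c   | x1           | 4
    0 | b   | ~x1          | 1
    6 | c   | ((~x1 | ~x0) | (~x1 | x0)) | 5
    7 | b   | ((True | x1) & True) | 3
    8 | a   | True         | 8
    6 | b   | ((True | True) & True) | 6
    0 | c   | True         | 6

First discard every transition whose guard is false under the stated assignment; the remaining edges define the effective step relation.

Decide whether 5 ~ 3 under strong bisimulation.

Answer: NOT BISIMILAR

Analysis:
Bisimulation quotient by refinement:
  π0 = {{0,1,2,3,4,5,6,7,8}}
  π1 = {{0,2,5},{1,4},{3,6},{7},{8}}
  π2 = {{0},{1,4},{2},{3},{5},{6},{7},{8}}
stable after 3 split(s): 8 block(s)
5∈{5}, 3∈{3}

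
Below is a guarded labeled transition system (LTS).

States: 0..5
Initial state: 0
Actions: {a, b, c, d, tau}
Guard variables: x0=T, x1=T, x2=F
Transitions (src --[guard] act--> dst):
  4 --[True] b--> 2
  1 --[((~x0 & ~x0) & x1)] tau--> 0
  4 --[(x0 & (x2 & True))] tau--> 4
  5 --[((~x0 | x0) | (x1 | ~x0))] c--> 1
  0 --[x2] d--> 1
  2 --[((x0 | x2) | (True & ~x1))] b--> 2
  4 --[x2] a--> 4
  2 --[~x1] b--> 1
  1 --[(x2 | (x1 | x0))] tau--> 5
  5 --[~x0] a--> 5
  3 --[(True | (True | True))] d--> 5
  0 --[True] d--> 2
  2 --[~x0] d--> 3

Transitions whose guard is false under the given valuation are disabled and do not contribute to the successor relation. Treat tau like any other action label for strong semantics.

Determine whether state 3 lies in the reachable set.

Answer: UNREACHABLE

Trace:
After dropping false guards: 6 live edges.
Layer 0: {0}
Layer 1: {2}  cumulative {0,2}
Reach set: {0,2}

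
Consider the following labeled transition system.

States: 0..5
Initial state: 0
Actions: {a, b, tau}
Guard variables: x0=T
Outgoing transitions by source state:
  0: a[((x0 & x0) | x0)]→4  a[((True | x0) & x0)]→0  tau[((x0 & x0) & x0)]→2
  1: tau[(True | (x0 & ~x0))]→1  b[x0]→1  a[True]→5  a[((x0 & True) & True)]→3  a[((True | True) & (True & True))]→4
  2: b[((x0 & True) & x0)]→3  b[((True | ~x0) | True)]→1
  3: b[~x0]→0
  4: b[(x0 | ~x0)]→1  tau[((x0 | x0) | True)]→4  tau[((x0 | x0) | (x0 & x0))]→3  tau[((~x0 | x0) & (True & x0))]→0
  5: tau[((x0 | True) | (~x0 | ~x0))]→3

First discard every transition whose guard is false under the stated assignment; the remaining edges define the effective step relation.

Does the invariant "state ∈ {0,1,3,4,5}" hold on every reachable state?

Answer: INVARIANT VIOLATED at state 2

Trace:
Inv-set: {0,1,3,4,5}
Reach set: {0,1,2,3,4,5}
  0: ✓
  1: ✓
  2: ✗ unsafe
  3: ✓
  4: ✓
  5: ✓
witness against invariant: tau → 2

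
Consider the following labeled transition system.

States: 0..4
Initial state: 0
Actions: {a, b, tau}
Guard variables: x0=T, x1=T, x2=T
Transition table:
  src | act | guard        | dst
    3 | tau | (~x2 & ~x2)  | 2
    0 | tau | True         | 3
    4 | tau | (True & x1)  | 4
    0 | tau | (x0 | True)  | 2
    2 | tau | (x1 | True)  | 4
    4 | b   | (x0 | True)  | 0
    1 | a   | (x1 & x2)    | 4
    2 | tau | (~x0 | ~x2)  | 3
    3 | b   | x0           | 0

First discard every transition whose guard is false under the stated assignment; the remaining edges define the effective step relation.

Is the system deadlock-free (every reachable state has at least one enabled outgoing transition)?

Answer: DEADLOCK-FREE

Analysis:
Reachable = {0,2,3,4}
  0: tau→2  tau→3  [2 exit(s)]
  2: tau→4  [1 exit(s)]
  3: b→0  [1 exit(s)]
  4: b→0  tau→4  [2 exit(s)]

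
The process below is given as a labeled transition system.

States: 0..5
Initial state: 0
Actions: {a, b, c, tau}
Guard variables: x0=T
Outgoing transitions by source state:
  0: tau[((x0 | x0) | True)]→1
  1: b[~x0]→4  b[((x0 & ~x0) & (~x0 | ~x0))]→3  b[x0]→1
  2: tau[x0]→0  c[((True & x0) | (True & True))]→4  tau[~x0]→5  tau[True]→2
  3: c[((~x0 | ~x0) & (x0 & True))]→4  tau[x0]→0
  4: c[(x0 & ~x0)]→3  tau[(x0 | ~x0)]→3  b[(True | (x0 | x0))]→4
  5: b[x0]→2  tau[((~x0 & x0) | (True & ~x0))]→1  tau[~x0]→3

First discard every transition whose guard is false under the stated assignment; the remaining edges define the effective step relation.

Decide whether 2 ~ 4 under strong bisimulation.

Refine partition for ~:
  round 0: {{0,1,2,3,4,5}}
  round 1: {{0,3},{1,5},{2},{4}}
  round 2: {{0},{1},{2},{3},{4},{5}}
6 equivalence class(es) (converged in 3)
[2]={2}  [4]={4}

Answer: NOT BISIMILAR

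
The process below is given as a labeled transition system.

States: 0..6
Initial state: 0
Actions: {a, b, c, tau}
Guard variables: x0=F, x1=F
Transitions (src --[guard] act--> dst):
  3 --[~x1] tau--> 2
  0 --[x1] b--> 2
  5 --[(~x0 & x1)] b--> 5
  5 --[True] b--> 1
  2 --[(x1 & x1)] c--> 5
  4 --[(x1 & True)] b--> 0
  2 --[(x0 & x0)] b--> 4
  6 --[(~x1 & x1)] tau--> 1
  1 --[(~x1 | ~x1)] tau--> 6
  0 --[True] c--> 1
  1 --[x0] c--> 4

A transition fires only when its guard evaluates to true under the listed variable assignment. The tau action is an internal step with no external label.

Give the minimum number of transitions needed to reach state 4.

Breadth-first toward 4:
  depth 0: {0}
  depth 1: {1}
  depth 2: {6}
4 never appears.

Answer: UNREACHABLE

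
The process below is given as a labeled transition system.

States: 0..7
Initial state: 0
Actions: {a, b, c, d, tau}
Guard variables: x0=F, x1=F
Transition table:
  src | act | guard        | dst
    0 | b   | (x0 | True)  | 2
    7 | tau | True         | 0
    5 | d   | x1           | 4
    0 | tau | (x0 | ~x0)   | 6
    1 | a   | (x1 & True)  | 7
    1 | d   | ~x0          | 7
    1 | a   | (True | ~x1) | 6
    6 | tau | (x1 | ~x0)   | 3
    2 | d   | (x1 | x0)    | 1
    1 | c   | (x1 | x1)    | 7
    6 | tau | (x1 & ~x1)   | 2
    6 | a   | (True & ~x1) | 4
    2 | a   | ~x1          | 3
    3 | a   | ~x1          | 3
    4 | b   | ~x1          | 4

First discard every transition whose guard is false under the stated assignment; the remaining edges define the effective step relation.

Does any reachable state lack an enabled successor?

Answer: DEADLOCK-FREE

Analysis:
Reach set: {0,2,3,4,6}
  0: b→2  tau→6  [deg 2]
  2: a→3  [deg 1]
  3: a→3  [deg 1]
  4: b→4  [deg 1]
  6: a→4  tau→3  [deg 2]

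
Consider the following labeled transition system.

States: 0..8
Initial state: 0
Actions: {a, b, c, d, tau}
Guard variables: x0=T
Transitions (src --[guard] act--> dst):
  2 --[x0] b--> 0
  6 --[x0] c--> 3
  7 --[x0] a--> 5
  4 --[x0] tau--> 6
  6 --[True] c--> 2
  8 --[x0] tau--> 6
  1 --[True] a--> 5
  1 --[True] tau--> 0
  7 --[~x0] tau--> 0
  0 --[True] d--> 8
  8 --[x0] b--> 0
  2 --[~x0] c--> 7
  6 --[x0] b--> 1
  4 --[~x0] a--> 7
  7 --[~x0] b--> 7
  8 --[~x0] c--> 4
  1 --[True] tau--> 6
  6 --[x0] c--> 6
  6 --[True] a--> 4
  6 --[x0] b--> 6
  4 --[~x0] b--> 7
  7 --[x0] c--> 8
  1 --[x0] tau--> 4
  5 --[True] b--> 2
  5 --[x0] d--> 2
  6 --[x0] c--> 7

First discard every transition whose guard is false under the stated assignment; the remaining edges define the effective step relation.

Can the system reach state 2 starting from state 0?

Answer: REACHABLE

Trace:
Guard filter leaves 20 enabled edge(s).
depth 0: {0}
depth 1: {8}  total {0,8}
depth 2: {6}  total {0,6,8}
depth 3: {1,2,3,4,7}  total {0,1,2,3,4,6,7,8}
depth 4: {5}  total {0,1,2,3,4,5,6,7,8}
R = {0,1,2,3,4,5,6,7,8}
witness 2: d·tau·c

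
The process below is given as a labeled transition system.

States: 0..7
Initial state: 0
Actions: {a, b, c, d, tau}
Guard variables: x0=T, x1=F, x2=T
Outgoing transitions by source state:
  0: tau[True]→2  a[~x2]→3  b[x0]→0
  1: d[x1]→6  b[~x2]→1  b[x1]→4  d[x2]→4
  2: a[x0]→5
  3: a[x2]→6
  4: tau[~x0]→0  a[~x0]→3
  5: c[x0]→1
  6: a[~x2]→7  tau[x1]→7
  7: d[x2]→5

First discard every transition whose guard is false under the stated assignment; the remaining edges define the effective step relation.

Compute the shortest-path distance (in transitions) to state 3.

BFS to 3:
  depth 0: {0}
  depth 1: {2}
  depth 2: {5}
  depth 3: {1}
  depth 4: {4}
3 never appears.

Answer: UNREACHABLE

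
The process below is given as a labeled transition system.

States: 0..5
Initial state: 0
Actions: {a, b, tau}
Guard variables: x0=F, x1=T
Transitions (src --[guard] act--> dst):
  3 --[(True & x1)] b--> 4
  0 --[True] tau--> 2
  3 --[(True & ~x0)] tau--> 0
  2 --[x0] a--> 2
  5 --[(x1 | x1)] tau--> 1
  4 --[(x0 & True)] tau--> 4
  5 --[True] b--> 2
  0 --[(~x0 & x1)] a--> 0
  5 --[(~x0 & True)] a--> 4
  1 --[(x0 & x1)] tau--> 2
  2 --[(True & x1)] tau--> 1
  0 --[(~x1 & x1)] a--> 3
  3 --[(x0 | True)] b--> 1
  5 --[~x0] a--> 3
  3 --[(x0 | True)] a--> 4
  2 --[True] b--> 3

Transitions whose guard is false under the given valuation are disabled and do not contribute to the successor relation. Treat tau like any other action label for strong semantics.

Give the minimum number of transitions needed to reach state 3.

BFS to 3:
  L0 = {0}
  L1 = {2}
  L2 = {1,3}
depth(3)=2, e.g. tau·b

Answer: 2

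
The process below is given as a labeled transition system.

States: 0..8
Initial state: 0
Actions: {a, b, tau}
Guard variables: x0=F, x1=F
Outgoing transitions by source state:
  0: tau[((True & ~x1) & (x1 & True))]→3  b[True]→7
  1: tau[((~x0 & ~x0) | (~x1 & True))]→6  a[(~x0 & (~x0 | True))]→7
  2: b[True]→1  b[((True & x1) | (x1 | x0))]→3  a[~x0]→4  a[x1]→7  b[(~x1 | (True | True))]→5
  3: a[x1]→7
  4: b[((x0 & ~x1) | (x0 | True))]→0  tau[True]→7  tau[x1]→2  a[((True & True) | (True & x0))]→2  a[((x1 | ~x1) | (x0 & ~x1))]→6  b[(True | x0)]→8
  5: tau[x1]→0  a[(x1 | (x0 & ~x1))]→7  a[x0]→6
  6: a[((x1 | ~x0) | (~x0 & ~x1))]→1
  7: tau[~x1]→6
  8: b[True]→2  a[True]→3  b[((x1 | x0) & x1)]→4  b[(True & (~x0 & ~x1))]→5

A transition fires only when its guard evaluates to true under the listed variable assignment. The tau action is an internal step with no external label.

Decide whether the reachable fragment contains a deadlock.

Reachable = {0,1,6,7}
  0: b→7  [1 exit(s)]
  1: a→7  tau→6  [2 exit(s)]
  6: a→1  [1 exit(s)]
  7: tau→6  [1 exit(s)]

Answer: DEADLOCK-FREE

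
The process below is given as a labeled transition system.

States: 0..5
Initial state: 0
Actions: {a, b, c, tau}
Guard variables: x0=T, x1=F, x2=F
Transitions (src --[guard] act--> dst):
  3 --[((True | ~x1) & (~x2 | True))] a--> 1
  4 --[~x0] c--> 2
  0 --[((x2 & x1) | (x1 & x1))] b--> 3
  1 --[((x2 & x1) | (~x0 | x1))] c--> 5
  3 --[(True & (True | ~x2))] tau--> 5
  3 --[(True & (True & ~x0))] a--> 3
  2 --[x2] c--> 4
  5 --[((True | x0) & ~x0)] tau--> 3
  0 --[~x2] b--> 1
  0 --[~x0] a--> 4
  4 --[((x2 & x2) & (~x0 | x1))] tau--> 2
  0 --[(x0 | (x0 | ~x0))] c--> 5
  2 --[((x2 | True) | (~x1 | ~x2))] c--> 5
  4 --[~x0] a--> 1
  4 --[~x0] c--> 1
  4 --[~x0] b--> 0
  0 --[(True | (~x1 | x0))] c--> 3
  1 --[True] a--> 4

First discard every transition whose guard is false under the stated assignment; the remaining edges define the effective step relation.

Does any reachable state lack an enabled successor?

Answer: DEADLOCK at state 4

Trace:
R = {0,1,3,4,5}
  0: b→1  c→3  c→5  [deg 3]
  1: a→4  [deg 1]
  3: a→1  tau→5  [deg 2]
  4: ∅  [STUCK]
  5: ∅  [STUCK]
witness 4: b·a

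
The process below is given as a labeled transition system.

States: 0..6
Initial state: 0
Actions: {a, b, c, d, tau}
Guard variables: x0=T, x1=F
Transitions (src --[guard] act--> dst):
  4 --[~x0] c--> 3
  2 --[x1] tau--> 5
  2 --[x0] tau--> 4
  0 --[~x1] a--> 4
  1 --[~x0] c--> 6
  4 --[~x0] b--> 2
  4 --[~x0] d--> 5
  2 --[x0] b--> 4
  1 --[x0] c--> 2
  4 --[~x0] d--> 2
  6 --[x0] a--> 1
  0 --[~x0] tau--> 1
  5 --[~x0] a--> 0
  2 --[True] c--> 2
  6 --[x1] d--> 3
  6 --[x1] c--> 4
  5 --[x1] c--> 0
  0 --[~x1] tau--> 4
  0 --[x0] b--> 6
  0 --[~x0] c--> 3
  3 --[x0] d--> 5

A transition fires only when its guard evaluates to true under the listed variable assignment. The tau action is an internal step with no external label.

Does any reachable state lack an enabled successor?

R = {0,1,2,4,6}
  0: a→4  b→6  tau→4  [deg 3]
  1: c→2  [deg 1]
  2: b→4  c→2  tau→4  [deg 3]
  4: ∅  [no exit]
  6: a→1  [deg 1]
Path to 4: a

Answer: DEADLOCK at state 4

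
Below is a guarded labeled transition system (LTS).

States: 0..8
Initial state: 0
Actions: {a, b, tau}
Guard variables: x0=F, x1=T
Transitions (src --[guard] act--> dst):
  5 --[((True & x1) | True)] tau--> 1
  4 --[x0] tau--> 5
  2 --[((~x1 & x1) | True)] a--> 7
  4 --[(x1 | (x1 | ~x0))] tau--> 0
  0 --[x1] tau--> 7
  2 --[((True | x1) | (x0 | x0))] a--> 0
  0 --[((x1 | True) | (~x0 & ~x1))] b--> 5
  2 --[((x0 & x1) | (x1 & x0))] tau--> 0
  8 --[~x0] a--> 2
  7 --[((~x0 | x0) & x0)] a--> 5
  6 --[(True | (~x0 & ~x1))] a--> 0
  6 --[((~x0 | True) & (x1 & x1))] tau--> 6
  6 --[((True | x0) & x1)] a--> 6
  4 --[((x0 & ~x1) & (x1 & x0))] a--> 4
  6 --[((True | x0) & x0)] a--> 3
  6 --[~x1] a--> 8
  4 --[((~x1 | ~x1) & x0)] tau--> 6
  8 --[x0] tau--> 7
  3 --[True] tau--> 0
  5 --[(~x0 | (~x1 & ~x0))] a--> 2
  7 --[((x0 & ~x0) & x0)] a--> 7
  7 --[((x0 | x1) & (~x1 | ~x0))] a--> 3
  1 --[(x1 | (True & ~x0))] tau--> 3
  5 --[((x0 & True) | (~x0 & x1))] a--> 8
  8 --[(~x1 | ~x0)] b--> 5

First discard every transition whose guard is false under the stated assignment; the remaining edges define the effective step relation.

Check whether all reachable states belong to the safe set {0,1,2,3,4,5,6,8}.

Answer: INVARIANT VIOLATED at state 7

Working:
Allowed set {0,1,2,3,4,5,6,8}
Reach set: {0,1,2,3,5,7,8}
  0: ✓
  1: ✓
  2: ✓
  3: ✓
  5: ✓
  7: ✗ unsafe
  8: ✓
reach 7 via tau — violates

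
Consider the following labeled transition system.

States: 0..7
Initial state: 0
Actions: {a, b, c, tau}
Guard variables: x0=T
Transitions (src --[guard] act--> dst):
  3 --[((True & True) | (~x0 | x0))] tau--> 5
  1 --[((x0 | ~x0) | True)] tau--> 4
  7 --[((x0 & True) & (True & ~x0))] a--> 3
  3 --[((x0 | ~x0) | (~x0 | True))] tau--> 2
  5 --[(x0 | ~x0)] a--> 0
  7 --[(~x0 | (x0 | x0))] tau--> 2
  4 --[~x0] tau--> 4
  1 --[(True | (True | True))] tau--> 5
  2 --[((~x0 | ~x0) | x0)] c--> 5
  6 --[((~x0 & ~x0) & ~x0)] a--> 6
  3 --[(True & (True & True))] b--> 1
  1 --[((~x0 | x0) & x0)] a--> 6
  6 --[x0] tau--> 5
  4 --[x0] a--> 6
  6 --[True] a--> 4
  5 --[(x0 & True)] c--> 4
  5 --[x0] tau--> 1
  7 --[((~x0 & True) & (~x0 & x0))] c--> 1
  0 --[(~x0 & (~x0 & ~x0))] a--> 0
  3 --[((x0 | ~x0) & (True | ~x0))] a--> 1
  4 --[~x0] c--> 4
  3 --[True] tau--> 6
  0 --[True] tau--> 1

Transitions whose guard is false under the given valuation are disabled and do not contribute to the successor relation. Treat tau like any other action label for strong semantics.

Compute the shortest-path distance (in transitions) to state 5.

Breadth-first toward 5:
  L0 = {0}
  L1 = {1}
  L2 = {4,5,6}
depth(5)=2, e.g. tau·tau

Answer: 2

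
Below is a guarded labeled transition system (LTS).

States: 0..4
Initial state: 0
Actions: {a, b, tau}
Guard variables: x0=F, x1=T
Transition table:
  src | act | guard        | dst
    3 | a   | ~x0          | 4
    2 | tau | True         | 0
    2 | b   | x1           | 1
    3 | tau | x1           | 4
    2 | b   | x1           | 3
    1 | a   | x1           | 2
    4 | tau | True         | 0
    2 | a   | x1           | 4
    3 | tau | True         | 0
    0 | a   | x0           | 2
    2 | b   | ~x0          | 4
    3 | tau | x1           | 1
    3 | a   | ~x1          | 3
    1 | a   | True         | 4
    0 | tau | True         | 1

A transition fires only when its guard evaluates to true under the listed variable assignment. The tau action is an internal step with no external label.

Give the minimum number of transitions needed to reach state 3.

Breadth-first toward 3:
  depth 0: {0}
  depth 1: {1}
  depth 2: {2,4}
  depth 3: {3}
first hit 3 at d=3 via tau·a·b

Answer: 3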